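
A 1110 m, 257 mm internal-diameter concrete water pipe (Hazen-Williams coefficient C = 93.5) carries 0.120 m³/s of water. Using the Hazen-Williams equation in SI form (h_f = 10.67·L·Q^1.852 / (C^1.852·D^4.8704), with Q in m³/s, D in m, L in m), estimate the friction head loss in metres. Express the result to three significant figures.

h_f ≈ 39.1 m

h_f = 10.67·1110·0.120^1.852 / (93.5^1.852·0.257^4.8704) = 39.09 m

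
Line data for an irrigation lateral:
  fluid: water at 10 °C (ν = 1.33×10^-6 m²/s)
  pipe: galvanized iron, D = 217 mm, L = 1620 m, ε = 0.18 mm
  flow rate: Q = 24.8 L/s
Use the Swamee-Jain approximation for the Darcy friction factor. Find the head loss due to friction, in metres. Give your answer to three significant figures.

h_f ≈ 3.68 m

V = 4Q/(πD²) = 4·0.0248/(π·0.217²) = 0.6706 m/s
Re = VD/ν = 0.6706·0.217/1.33×10^-6 = 1.09×10^5 → turbulent
ε/D = 0.18/217 = 8.29×10^-4
Swamee-Jain: f = 0.02154
h_f = f(L/D)V²/(2g) = 0.02154·(1620/0.217)·0.6706²/(2·9.81) = 3.685 m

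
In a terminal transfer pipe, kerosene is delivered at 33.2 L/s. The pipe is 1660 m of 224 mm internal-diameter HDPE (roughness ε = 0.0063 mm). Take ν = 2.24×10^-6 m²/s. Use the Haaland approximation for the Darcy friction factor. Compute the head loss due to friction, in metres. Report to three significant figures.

h_f ≈ 4.98 m

V = 4Q/(πD²) = 4·0.0332/(π·0.224²) = 0.8425 m/s
Re = VD/ν = 0.8425·0.224/2.24×10^-6 = 8.42×10^4 → turbulent
ε/D = 0.0063/224 = 2.81×10^-5
Haaland: f = 0.01858
h_f = f(L/D)V²/(2g) = 0.01858·(1660/0.224)·0.8425²/(2·9.81) = 4.981 m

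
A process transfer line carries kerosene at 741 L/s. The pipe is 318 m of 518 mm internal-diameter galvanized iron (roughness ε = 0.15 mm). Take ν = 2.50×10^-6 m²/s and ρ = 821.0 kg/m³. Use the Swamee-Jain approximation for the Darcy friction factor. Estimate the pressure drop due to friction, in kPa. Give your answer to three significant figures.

Δp ≈ 49.6 kPa

V = 4Q/(πD²) = 4·0.741/(π·0.518²) = 3.516 m/s
Re = VD/ν = 3.516·0.518/2.50×10^-6 = 7.29×10^5 → turbulent
ε/D = 0.15/518 = 2.90×10^-4
Swamee-Jain: f = 0.01591
h_f = f(L/D)V²/(2g) = 0.01591·(318/0.518)·3.516²/(2·9.81) = 6.155 m
Δp = ρg·h_f = 821.0·9.81·6.155 = 49.57 kPa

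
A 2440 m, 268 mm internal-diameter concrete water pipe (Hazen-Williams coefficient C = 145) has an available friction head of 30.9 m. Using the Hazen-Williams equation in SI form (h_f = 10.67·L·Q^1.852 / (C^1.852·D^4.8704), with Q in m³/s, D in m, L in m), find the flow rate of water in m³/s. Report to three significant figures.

Q ≈ 0.120 m³/s

Rearranging: Q = [h_f·C^1.852·D^4.8704 / (10.67·L)]^(1/1.852)
Q = [30.9·145^1.852·0.268^4.8704 / (10.67·2440)]^0.540 = 0.1196 m³/s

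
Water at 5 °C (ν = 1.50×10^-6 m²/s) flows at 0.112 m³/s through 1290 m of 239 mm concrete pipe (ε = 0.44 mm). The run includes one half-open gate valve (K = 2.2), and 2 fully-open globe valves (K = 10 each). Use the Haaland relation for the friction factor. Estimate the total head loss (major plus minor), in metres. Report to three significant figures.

V = 4Q/(πD²) = 2.497 m/s; V²/2g = 0.3177 m
Re = 3.98×10^5, ε/D = 0.00184 → f = 0.02339 (Haaland)
Major: h_f = f(L/D)·V²/2g = 0.02339·5397·0.3177 = 40.10 m
Minor: ΣK = 22.2; h_m = ΣK·V²/2g = 7.052 m
Total H_L = 40.10 + 7.052 = 47.15 m

H_L ≈ 47.1 m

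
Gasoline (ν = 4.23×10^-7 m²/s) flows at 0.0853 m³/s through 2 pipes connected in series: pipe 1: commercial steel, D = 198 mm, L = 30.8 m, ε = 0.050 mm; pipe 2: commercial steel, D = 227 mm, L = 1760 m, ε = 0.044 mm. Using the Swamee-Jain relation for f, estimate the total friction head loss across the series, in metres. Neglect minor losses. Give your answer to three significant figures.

H ≈ 26.6 m

Pipe 1: V = 2.770 m/s, Re = 1.30×10^6, ε/D = 2.53×10^-4, f = 0.01514, h_1 = f(L/D)V²/2g = 0.9211 m
Pipe 2: V = 2.108 m/s, Re = 1.13×10^6, ε/D = 1.94×10^-4, f = 0.01460, h_2 = f(L/D)V²/2g = 25.64 m
Series → Q common, losses add: H = Σh = 26.56 m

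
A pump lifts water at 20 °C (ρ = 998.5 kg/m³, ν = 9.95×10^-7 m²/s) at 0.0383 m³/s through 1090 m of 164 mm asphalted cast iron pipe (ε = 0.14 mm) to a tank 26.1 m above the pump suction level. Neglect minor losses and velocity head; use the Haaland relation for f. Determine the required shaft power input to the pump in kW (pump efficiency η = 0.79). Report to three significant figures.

P_shaft ≈ 22.9 kW

V = 4Q/(πD²) = 1.813 m/s; Re = 2.99×10^5; ε/D = 8.54×10^-4; f = 0.01989
h_f = f(L/D)V²/2g = 22.15 m
Total head H = z + h_f = 26.1 + 22.15 = 48.25 m
P_hyd = ρgQH = 998.5·9.81·0.0383·48.25 = 18.10 kW
P_shaft = P_hyd/η = 18.10/0.79 = 22.91 kW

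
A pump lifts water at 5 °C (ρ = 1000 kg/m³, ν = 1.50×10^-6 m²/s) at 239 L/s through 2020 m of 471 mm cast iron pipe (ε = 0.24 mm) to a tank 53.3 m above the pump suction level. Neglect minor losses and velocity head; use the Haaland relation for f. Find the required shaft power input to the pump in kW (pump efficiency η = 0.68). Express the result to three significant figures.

P_shaft ≈ 209 kW

V = 4Q/(πD²) = 1.372 m/s; Re = 4.31×10^5; ε/D = 5.10×10^-4; f = 0.01776
h_f = f(L/D)V²/2g = 7.305 m
Total head H = z + h_f = 53.3 + 7.305 = 60.61 m
P_hyd = ρgQH = 1000·9.81·0.239·60.61 = 142.1 kW
P_shaft = P_hyd/η = 142.1/0.68 = 209.0 kW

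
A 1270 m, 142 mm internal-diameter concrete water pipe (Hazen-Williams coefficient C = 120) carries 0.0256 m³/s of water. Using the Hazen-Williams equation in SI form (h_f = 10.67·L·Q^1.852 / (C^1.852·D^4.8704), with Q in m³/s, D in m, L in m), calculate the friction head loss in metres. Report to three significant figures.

h_f ≈ 29.0 m

h_f = 10.67·1270·0.0256^1.852 / (120^1.852·0.142^4.8704) = 28.98 m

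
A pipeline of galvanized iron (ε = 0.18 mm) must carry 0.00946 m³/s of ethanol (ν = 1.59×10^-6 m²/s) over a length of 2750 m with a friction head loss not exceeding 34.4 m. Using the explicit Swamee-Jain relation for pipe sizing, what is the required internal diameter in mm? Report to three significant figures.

D ≈ 110 mm

Swamee-Jain (Type III): D = 0.66·[ε^1.25·(LQ²/(gh_f))^4.75 + ν·Q^9.4·(L/(gh_f))^5.2]^0.04
LQ²/(gh_f) = 7.293×10^-4; L/(gh_f) = 8.149
Term 1 = ε^1.25·(…)^4.75 = 2.62×10^-20; Term 2 = ν·Q^9.4·(…)^5.2 = 8.18×10^-21
D = 0.66·(2.62×10^-20 + 8.18×10^-21)^0.04 = 0.1099 m = 110 mm
Check: V = 0.997 m/s, Re = 6.89×10^4, f = 0.02508, h_f = 31.8 m ≈ 34.4 m ✓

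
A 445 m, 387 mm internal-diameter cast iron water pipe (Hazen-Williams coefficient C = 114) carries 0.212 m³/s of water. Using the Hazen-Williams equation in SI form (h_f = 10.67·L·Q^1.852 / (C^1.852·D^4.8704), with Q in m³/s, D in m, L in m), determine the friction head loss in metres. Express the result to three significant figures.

h_f = 10.67·445·0.212^1.852 / (114^1.852·0.387^4.8704) = 4.242 m

h_f ≈ 4.24 m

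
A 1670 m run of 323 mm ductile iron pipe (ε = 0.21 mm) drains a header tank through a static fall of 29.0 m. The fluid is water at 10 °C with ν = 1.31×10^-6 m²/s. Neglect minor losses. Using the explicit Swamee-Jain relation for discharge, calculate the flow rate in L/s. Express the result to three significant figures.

Q ≈ 200 L/s

Swamee-Jain (Type II): Q = -0.965·√(gD⁵h_f/L)·ln[ε/(3.7D) + √(3.17ν²L/(gD³h_f))]
√(gD⁵h_f/L) = √(9.81·0.323⁵·29.0/1670) = 0.02447
ε/(3.7D) = 1.76×10^-4; √(3.17ν²L/(gD³h_f)) = 3.08×10^-5
Q = -0.965·0.02447·ln(2.065×10^-4) = 0.2004 m³/s
Check: V = 2.45 m/s, Re = 6.03×10^5, f = 0.01852, h_f = 29.2 m ≈ 29.0 m ✓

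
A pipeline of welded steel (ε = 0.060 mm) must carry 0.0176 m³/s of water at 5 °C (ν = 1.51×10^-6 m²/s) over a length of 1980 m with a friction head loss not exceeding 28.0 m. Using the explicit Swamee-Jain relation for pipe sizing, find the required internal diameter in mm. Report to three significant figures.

Swamee-Jain (Type III): D = 0.66·[ε^1.25·(LQ²/(gh_f))^4.75 + ν·Q^9.4·(L/(gh_f))^5.2]^0.04
LQ²/(gh_f) = 0.002233; L/(gh_f) = 7.208
Term 1 = ε^1.25·(…)^4.75 = 1.35×10^-18; Term 2 = ν·Q^9.4·(…)^5.2 = 1.40×10^-18
D = 0.66·(1.35×10^-18 + 1.40×10^-18)^0.04 = 0.1310 m = 131 mm
Check: V = 1.31 m/s, Re = 1.13×10^5, f = 0.01991, h_f = 26.2 m ≈ 28.0 m ✓

D ≈ 131 mm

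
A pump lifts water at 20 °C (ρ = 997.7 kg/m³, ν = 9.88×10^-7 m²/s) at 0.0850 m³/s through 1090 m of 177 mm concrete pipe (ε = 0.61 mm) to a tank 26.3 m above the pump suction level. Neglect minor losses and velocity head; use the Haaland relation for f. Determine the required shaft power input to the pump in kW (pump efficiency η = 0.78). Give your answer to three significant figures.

P_shaft ≈ 138 kW

V = 4Q/(πD²) = 3.454 m/s; Re = 6.19×10^5; ε/D = 0.00345; f = 0.02745
h_f = f(L/D)V²/2g = 102.8 m
Total head H = z + h_f = 26.3 + 102.8 = 129.1 m
P_hyd = ρgQH = 997.7·9.81·0.0850·129.1 = 107.4 kW
P_shaft = P_hyd/η = 107.4/0.78 = 137.7 kW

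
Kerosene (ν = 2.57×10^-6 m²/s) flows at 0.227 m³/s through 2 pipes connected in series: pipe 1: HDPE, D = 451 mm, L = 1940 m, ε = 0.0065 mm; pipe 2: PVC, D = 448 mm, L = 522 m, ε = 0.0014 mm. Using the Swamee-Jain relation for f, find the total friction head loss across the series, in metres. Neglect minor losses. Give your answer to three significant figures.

H ≈ 8.49 m

Pipe 1: V = 1.421 m/s, Re = 2.49×10^5, ε/D = 1.44×10^-5, f = 0.01504, h_1 = f(L/D)V²/2g = 6.656 m
Pipe 2: V = 1.440 m/s, Re = 2.51×10^5, ε/D = 3.13×10^-6, f = 0.01490, h_2 = f(L/D)V²/2g = 1.835 m
Series → Q common, losses add: H = Σh = 8.491 m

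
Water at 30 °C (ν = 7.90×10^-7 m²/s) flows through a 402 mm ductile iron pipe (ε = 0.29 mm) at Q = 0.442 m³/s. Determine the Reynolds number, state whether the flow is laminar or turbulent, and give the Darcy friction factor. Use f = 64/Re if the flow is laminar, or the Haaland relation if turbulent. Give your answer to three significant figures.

Re ≈ 1.77×10^6; turbulent; f ≈ 0.0184

V = 4Q/(πD²) = 3.482 m/s
Re = VD/ν = 3.482·0.402/7.90×10^-7 = 1.77×10^6
Re > 4000 → turbulent; ε/D = 7.21×10^-4
Haaland: f = 0.01839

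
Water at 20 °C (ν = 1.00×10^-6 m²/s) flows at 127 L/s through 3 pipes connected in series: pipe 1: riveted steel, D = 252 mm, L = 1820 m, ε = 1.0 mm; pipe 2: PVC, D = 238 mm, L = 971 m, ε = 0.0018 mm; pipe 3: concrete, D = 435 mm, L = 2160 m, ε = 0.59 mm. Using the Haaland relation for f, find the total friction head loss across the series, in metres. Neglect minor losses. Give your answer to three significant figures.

Pipe 1: V = 2.546 m/s, Re = 6.42×10^5, ε/D = 0.00397, f = 0.02856, h_1 = f(L/D)V²/2g = 68.17 m
Pipe 2: V = 2.855 m/s, Re = 6.79×10^5, ε/D = 7.56×10^-6, f = 0.01248, h_2 = f(L/D)V²/2g = 21.15 m
Pipe 3: V = 0.8545 m/s, Re = 3.72×10^5, ε/D = 0.00136, f = 0.02178, h_3 = f(L/D)V²/2g = 4.026 m
Series → Q common, losses add: H = Σh = 93.35 m

H ≈ 93.3 m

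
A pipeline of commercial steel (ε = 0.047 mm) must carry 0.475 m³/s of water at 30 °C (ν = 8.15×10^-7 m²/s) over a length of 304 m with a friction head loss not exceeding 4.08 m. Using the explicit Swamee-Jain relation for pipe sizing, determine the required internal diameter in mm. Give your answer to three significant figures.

D ≈ 452 mm

Swamee-Jain (Type III): D = 0.66·[ε^1.25·(LQ²/(gh_f))^4.75 + ν·Q^9.4·(L/(gh_f))^5.2]^0.04
LQ²/(gh_f) = 1.714; L/(gh_f) = 7.595
Term 1 = ε^1.25·(…)^4.75 = 5.03×10^-5; Term 2 = ν·Q^9.4·(…)^5.2 = 2.82×10^-5
D = 0.66·(5.03×10^-5 + 2.82×10^-5)^0.04 = 0.4522 m = 452 mm
Check: V = 2.96 m/s, Re = 1.64×10^6, f = 0.01310, h_f = 3.92 m ≈ 4.08 m ✓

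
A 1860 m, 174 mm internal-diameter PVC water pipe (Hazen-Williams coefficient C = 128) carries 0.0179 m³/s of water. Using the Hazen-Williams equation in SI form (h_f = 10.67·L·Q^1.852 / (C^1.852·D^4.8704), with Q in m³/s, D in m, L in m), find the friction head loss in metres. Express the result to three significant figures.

h_f = 10.67·1860·0.0179^1.852 / (128^1.852·0.174^4.8704) = 7.215 m

h_f ≈ 7.22 m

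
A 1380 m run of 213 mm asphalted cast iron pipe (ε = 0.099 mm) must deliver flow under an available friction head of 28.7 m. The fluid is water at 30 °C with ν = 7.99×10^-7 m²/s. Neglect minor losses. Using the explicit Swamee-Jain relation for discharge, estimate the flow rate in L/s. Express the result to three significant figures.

Swamee-Jain (Type II): Q = -0.965·√(gD⁵h_f/L)·ln[ε/(3.7D) + √(3.17ν²L/(gD³h_f))]
√(gD⁵h_f/L) = √(9.81·0.213⁵·28.7/1380) = 0.009458
ε/(3.7D) = 1.26×10^-4; √(3.17ν²L/(gD³h_f)) = 3.20×10^-5
Q = -0.965·0.009458·ln(1.577×10^-4) = 0.07990 m³/s
Check: V = 2.24 m/s, Re = 5.98×10^5, f = 0.01740, h_f = 28.9 m ≈ 28.7 m ✓

Q ≈ 79.9 L/s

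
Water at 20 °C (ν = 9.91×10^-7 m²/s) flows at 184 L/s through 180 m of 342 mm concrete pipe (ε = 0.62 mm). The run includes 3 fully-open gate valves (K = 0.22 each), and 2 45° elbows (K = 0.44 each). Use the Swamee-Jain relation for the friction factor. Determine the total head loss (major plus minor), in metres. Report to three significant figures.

V = 4Q/(πD²) = 2.003 m/s; V²/2g = 0.2045 m
Re = 6.91×10^5, ε/D = 0.00181 → f = 0.02320 (Swamee-Jain)
Major: h_f = f(L/D)·V²/2g = 0.02320·526.3·0.2045 = 2.497 m
Minor: ΣK = 1.54; h_m = ΣK·V²/2g = 0.3149 m
Total H_L = 2.497 + 0.3149 = 2.812 m

H_L ≈ 2.81 m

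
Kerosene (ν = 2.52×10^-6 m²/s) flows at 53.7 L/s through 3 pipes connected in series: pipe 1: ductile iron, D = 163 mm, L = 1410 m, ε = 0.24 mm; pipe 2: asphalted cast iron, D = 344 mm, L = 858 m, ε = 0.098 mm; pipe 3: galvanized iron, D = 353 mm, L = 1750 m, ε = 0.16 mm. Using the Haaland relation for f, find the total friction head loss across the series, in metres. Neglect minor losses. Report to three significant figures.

Pipe 1: V = 2.573 m/s, Re = 1.66×10^5, ε/D = 0.00147, f = 0.02281, h_1 = f(L/D)V²/2g = 66.60 m
Pipe 2: V = 0.5778 m/s, Re = 7.89×10^4, ε/D = 2.85×10^-4, f = 0.01988, h_2 = f(L/D)V²/2g = 0.8435 m
Pipe 3: V = 0.5487 m/s, Re = 7.69×10^4, ε/D = 4.53×10^-4, f = 0.02062, h_3 = f(L/D)V²/2g = 1.569 m
Series → Q common, losses add: H = Σh = 69.01 m

H ≈ 69.0 m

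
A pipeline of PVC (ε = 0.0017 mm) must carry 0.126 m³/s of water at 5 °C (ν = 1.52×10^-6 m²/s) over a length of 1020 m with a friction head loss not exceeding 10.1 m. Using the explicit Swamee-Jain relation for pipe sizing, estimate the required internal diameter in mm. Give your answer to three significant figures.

Swamee-Jain (Type III): D = 0.66·[ε^1.25·(LQ²/(gh_f))^4.75 + ν·Q^9.4·(L/(gh_f))^5.2]^0.04
LQ²/(gh_f) = 0.1634; L/(gh_f) = 10.29
Term 1 = ε^1.25·(…)^4.75 = 1.13×10^-11; Term 2 = ν·Q^9.4·(…)^5.2 = 9.79×10^-10
D = 0.66·(1.13×10^-11 + 9.79×10^-10)^0.04 = 0.2880 m = 288 mm
Check: V = 1.93 m/s, Re = 3.66×10^5, f = 0.01393, h_f = 9.41 m ≈ 10.1 m ✓

D ≈ 288 mm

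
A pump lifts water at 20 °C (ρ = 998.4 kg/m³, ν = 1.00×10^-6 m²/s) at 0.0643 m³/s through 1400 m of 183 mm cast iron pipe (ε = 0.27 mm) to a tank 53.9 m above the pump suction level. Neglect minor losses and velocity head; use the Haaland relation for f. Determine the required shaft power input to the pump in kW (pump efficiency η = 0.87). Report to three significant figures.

P_shaft ≈ 76.3 kW

V = 4Q/(πD²) = 2.445 m/s; Re = 4.47×10^5; ε/D = 0.00148; f = 0.02212
h_f = f(L/D)V²/2g = 51.55 m
Total head H = z + h_f = 53.9 + 51.55 = 105.5 m
P_hyd = ρgQH = 998.4·9.81·0.0643·105.5 = 66.41 kW
P_shaft = P_hyd/η = 66.41/0.87 = 76.33 kW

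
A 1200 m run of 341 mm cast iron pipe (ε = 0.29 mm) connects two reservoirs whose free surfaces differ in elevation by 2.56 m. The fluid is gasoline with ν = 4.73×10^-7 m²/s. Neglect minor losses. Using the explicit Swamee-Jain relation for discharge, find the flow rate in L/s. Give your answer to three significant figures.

Swamee-Jain (Type II): Q = -0.965·√(gD⁵h_f/L)·ln[ε/(3.7D) + √(3.17ν²L/(gD³h_f))]
√(gD⁵h_f/L) = √(9.81·0.341⁵·2.56/1200) = 0.009823
ε/(3.7D) = 2.30×10^-4; √(3.17ν²L/(gD³h_f)) = 2.92×10^-5
Q = -0.965·0.009823·ln(2.591×10^-4) = 0.07828 m³/s
Check: V = 0.857 m/s, Re = 6.18×10^5, f = 0.01954, h_f = 2.58 m ≈ 2.56 m ✓

Q ≈ 78.3 L/s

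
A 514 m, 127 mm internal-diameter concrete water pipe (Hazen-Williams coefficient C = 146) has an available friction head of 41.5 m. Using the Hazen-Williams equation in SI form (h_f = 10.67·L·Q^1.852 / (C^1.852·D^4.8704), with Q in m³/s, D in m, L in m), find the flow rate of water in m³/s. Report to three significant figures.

Rearranging: Q = [h_f·C^1.852·D^4.8704 / (10.67·L)]^(1/1.852)
Q = [41.5·146^1.852·0.127^4.8704 / (10.67·514)]^0.540 = 0.04595 m³/s

Q ≈ 0.0459 m³/s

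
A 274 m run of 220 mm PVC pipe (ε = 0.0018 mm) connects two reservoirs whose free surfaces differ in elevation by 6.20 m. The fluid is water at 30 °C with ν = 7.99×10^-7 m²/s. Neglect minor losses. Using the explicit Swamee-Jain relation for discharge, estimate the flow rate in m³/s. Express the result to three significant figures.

Q ≈ 0.107 m³/s

Swamee-Jain (Type II): Q = -0.965·√(gD⁵h_f/L)·ln[ε/(3.7D) + √(3.17ν²L/(gD³h_f))]
√(gD⁵h_f/L) = √(9.81·0.220⁵·6.20/274) = 0.01070
ε/(3.7D) = 2.21×10^-6; √(3.17ν²L/(gD³h_f)) = 2.93×10^-5
Q = -0.965·0.01070·ln(3.147×10^-5) = 0.1070 m³/s
Check: V = 2.81 m/s, Re = 7.75×10^5, f = 0.01229, h_f = 6.18 m ≈ 6.20 m ✓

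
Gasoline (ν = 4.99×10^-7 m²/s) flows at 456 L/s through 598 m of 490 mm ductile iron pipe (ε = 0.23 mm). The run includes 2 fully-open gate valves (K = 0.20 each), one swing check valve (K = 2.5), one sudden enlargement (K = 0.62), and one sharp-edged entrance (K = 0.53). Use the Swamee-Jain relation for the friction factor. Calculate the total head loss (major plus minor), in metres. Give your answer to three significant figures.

V = 4Q/(πD²) = 2.418 m/s; V²/2g = 0.2980 m
Re = 2.37×10^6, ε/D = 4.69×10^-4 → f = 0.01676 (Swamee-Jain)
Major: h_f = f(L/D)·V²/2g = 0.01676·1220·0.2980 = 6.096 m
Minor: ΣK = 4.05; h_m = ΣK·V²/2g = 1.207 m
Total H_L = 6.096 + 1.207 = 7.303 m

H_L ≈ 7.30 m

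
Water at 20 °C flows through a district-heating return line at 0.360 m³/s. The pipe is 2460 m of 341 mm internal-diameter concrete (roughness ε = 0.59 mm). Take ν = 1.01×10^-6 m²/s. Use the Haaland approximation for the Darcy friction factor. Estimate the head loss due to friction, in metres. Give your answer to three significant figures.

V = 4Q/(πD²) = 4·0.360/(π·0.341²) = 3.942 m/s
Re = VD/ν = 3.942·0.341/1.01×10^-6 = 1.33×10^6 → turbulent
ε/D = 0.59/341 = 0.00173
Haaland: f = 0.02272
h_f = f(L/D)V²/(2g) = 0.02272·(2460/0.341)·3.942²/(2·9.81) = 129.8 m

h_f ≈ 130 m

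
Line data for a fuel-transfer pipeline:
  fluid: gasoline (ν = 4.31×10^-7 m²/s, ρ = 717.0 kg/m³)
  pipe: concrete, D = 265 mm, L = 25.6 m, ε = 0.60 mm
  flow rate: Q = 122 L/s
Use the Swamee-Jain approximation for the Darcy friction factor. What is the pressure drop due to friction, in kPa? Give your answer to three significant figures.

Δp ≈ 4.13 kPa

V = 4Q/(πD²) = 4·0.122/(π·0.265²) = 2.212 m/s
Re = VD/ν = 2.212·0.265/4.31×10^-7 = 1.36×10^6 → turbulent
ε/D = 0.60/265 = 0.00226
Swamee-Jain: f = 0.02440
h_f = f(L/D)V²/(2g) = 0.02440·(25.6/0.265)·2.212²/(2·9.81) = 0.5877 m
Δp = ρg·h_f = 717.0·9.81·0.5877 = 4.134 kPa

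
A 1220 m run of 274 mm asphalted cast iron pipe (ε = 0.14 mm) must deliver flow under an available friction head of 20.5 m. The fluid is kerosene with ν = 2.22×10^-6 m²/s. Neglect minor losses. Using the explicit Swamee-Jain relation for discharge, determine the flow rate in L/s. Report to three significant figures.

Swamee-Jain (Type II): Q = -0.965·√(gD⁵h_f/L)·ln[ε/(3.7D) + √(3.17ν²L/(gD³h_f))]
√(gD⁵h_f/L) = √(9.81·0.274⁵·20.5/1220) = 0.01596
ε/(3.7D) = 1.38×10^-4; √(3.17ν²L/(gD³h_f)) = 6.79×10^-5
Q = -0.965·0.01596·ln(2.060×10^-4) = 0.1307 m³/s
Check: V = 2.22 m/s, Re = 2.74×10^5, f = 0.01851, h_f = 20.6 m ≈ 20.5 m ✓

Q ≈ 131 L/s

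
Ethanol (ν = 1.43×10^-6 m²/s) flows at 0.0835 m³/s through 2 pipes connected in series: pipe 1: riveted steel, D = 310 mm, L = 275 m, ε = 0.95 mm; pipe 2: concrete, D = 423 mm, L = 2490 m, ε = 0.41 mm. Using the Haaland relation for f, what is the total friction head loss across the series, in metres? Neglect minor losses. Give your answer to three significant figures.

Pipe 1: V = 1.106 m/s, Re = 2.40×10^5, ε/D = 0.00306, f = 0.02687, h_1 = f(L/D)V²/2g = 1.487 m
Pipe 2: V = 0.5942 m/s, Re = 1.76×10^5, ε/D = 9.69×10^-4, f = 0.02095, h_2 = f(L/D)V²/2g = 2.219 m
Series → Q common, losses add: H = Σh = 3.706 m

H ≈ 3.71 m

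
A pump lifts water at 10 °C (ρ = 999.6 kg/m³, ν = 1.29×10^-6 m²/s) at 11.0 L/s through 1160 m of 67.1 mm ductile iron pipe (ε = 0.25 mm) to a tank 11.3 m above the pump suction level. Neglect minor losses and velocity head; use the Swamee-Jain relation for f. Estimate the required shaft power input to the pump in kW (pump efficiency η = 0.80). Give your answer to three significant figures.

P_shaft ≈ 34.6 kW

V = 4Q/(πD²) = 3.111 m/s; Re = 1.62×10^5; ε/D = 0.00373; f = 0.02875
h_f = f(L/D)V²/2g = 245.1 m
Total head H = z + h_f = 11.3 + 245.1 = 256.4 m
P_hyd = ρgQH = 999.6·9.81·0.0110·256.4 = 27.66 kW
P_shaft = P_hyd/η = 27.66/0.80 = 34.57 kW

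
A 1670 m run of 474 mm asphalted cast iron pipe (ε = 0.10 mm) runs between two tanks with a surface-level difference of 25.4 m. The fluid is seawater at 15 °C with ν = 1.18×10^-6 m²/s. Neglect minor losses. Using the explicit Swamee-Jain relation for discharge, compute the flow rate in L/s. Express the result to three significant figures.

Q ≈ 549 L/s

Swamee-Jain (Type II): Q = -0.965·√(gD⁵h_f/L)·ln[ε/(3.7D) + √(3.17ν²L/(gD³h_f))]
√(gD⁵h_f/L) = √(9.81·0.474⁵·25.4/1670) = 0.05975
ε/(3.7D) = 5.70×10^-5; √(3.17ν²L/(gD³h_f)) = 1.67×10^-5
Q = -0.965·0.05975·ln(7.369×10^-5) = 0.5487 m³/s
Check: V = 3.11 m/s, Re = 1.25×10^6, f = 0.01472, h_f = 25.6 m ≈ 25.4 m ✓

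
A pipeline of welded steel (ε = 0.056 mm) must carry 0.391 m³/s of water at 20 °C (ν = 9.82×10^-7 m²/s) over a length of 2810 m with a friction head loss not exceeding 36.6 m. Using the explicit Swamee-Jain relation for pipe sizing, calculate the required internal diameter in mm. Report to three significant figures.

D ≈ 426 mm

Swamee-Jain (Type III): D = 0.66·[ε^1.25·(LQ²/(gh_f))^4.75 + ν·Q^9.4·(L/(gh_f))^5.2]^0.04
LQ²/(gh_f) = 1.196; L/(gh_f) = 7.826
Term 1 = ε^1.25·(…)^4.75 = 1.14×10^-5; Term 2 = ν·Q^9.4·(…)^5.2 = 6.38×10^-6
D = 0.66·(1.14×10^-5 + 6.38×10^-6)^0.04 = 0.4261 m = 426 mm
Check: V = 2.74 m/s, Re = 1.19×10^6, f = 0.01378, h_f = 34.8 m ≈ 36.6 m ✓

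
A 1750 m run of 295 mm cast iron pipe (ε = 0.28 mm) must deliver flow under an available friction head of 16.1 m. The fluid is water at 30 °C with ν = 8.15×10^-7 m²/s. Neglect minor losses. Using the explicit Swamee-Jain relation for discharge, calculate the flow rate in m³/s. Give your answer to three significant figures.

Swamee-Jain (Type II): Q = -0.965·√(gD⁵h_f/L)·ln[ε/(3.7D) + √(3.17ν²L/(gD³h_f))]
√(gD⁵h_f/L) = √(9.81·0.295⁵·16.1/1750) = 0.01420
ε/(3.7D) = 2.57×10^-4; √(3.17ν²L/(gD³h_f)) = 3.01×10^-5
Q = -0.965·0.01420·ln(2.867×10^-4) = 0.1118 m³/s
Check: V = 1.64 m/s, Re = 5.92×10^5, f = 0.02003, h_f = 16.2 m ≈ 16.1 m ✓

Q ≈ 0.112 m³/s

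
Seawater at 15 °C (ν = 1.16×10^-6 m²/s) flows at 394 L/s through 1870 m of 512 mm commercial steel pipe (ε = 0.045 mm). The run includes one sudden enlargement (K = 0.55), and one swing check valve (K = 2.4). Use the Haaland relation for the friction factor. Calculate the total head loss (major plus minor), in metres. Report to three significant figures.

H_L ≈ 9.65 m

V = 4Q/(πD²) = 1.914 m/s; V²/2g = 0.1867 m
Re = 8.45×10^5, ε/D = 8.79×10^-5 → f = 0.01335 (Haaland)
Major: h_f = f(L/D)·V²/2g = 0.01335·3652·0.1867 = 9.099 m
Minor: ΣK = 2.95; h_m = ΣK·V²/2g = 0.5506 m
Total H_L = 9.099 + 0.5506 = 9.650 m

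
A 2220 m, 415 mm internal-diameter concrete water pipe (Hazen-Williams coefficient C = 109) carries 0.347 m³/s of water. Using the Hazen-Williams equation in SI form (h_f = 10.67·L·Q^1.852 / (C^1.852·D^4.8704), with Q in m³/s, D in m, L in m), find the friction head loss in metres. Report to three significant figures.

h_f = 10.67·2220·0.347^1.852 / (109^1.852·0.415^4.8704) = 40.75 m

h_f ≈ 40.8 m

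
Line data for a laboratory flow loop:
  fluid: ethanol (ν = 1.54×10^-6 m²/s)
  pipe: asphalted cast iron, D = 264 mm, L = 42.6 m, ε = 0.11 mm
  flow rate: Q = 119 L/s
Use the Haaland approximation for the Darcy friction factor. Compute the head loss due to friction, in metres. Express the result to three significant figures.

V = 4Q/(πD²) = 4·0.119/(π·0.264²) = 2.174 m/s
Re = VD/ν = 2.174·0.264/1.54×10^-6 = 3.73×10^5 → turbulent
ε/D = 0.11/264 = 4.17×10^-4
Haaland: f = 0.01731
h_f = f(L/D)V²/(2g) = 0.01731·(42.6/0.264)·2.174²/(2·9.81) = 0.6729 m

h_f ≈ 0.673 m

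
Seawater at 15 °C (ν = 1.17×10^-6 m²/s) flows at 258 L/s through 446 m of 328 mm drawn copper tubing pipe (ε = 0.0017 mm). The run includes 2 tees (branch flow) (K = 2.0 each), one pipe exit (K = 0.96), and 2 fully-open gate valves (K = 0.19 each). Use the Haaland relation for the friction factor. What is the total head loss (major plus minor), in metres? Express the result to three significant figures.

V = 4Q/(πD²) = 3.053 m/s; V²/2g = 0.4752 m
Re = 8.56×10^5, ε/D = 5.18×10^-6 → f = 0.01197 (Haaland)
Major: h_f = f(L/D)·V²/2g = 0.01197·1360·0.4752 = 7.737 m
Minor: ΣK = 5.34; h_m = ΣK·V²/2g = 2.538 m
Total H_L = 7.737 + 2.538 = 10.27 m

H_L ≈ 10.3 m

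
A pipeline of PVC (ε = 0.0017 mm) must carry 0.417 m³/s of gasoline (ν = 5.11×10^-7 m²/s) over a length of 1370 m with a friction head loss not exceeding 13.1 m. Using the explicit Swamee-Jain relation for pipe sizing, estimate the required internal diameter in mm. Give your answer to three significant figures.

D ≈ 436 mm

Swamee-Jain (Type III): D = 0.66·[ε^1.25·(LQ²/(gh_f))^4.75 + ν·Q^9.4·(L/(gh_f))^5.2]^0.04
LQ²/(gh_f) = 1.854; L/(gh_f) = 10.66
Term 1 = ε^1.25·(…)^4.75 = 1.15×10^-6; Term 2 = ν·Q^9.4·(…)^5.2 = 3.03×10^-5
D = 0.66·(1.15×10^-6 + 3.03×10^-5)^0.04 = 0.4360 m = 436 mm
Check: V = 2.79 m/s, Re = 2.38×10^6, f = 0.01025, h_f = 12.8 m ≈ 13.1 m ✓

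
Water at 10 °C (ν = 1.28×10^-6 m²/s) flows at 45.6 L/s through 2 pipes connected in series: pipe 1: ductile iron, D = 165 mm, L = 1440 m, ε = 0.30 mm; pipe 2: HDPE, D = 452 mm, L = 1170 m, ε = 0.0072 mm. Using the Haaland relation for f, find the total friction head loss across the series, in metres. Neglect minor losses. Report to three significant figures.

Pipe 1: V = 2.133 m/s, Re = 2.75×10^5, ε/D = 0.00182, f = 0.02350, h_1 = f(L/D)V²/2g = 47.54 m
Pipe 2: V = 0.2842 m/s, Re = 1.00×10^5, ε/D = 1.59×10^-5, f = 0.01787, h_2 = f(L/D)V²/2g = 0.1904 m
Series → Q common, losses add: H = Σh = 47.73 m

H ≈ 47.7 m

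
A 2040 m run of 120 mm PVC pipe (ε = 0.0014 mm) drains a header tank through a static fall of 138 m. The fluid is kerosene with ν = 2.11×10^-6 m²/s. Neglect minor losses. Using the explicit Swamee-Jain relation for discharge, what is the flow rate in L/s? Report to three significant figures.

Swamee-Jain (Type II): Q = -0.965·√(gD⁵h_f/L)·ln[ε/(3.7D) + √(3.17ν²L/(gD³h_f))]
√(gD⁵h_f/L) = √(9.81·0.120⁵·138/2040) = 0.004064
ε/(3.7D) = 3.15×10^-6; √(3.17ν²L/(gD³h_f)) = 1.11×10^-4
Q = -0.965·0.004064·ln(1.141×10^-4) = 0.03560 m³/s
Check: V = 3.15 m/s, Re = 1.79×10^5, f = 0.01597, h_f = 137 m ≈ 138 m ✓

Q ≈ 35.6 L/s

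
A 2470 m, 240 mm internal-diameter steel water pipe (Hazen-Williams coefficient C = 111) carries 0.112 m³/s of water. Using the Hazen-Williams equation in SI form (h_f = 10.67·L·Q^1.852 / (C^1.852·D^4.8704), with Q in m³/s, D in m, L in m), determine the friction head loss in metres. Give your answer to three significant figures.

h_f ≈ 77.7 m

h_f = 10.67·2470·0.112^1.852 / (111^1.852·0.240^4.8704) = 77.75 m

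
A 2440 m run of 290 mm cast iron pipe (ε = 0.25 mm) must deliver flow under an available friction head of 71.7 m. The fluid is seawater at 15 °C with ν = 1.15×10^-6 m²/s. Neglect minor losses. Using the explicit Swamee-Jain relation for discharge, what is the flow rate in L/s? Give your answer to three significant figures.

Swamee-Jain (Type II): Q = -0.965·√(gD⁵h_f/L)·ln[ε/(3.7D) + √(3.17ν²L/(gD³h_f))]
√(gD⁵h_f/L) = √(9.81·0.290⁵·71.7/2440) = 0.02432
ε/(3.7D) = 2.33×10^-4; √(3.17ν²L/(gD³h_f)) = 2.44×10^-5
Q = -0.965·0.02432·ln(2.574×10^-4) = 0.1939 m³/s
Check: V = 2.94 m/s, Re = 7.40×10^5, f = 0.01950, h_f = 72.1 m ≈ 71.7 m ✓

Q ≈ 194 L/s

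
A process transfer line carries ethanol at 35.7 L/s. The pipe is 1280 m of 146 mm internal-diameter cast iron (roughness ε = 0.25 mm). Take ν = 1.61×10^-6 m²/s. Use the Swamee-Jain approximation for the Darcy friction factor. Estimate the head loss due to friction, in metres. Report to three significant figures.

V = 4Q/(πD²) = 4·0.0357/(π·0.146²) = 2.132 m/s
Re = VD/ν = 2.132·0.146/1.61×10^-6 = 1.93×10^5 → turbulent
ε/D = 0.25/146 = 0.00171
Swamee-Jain: f = 0.02368
h_f = f(L/D)V²/(2g) = 0.02368·(1280/0.146)·2.132²/(2·9.81) = 48.11 m

h_f ≈ 48.1 m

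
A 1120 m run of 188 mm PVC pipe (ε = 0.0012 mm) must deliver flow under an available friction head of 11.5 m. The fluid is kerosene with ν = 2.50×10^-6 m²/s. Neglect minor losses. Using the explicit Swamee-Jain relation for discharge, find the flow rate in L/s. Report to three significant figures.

Q ≈ 40.6 L/s

Swamee-Jain (Type II): Q = -0.965·√(gD⁵h_f/L)·ln[ε/(3.7D) + √(3.17ν²L/(gD³h_f))]
√(gD⁵h_f/L) = √(9.81·0.188⁵·11.5/1120) = 0.004864
ε/(3.7D) = 1.73×10^-6; √(3.17ν²L/(gD³h_f)) = 1.72×10^-4
Q = -0.965·0.004864·ln(1.738×10^-4) = 0.04064 m³/s
Check: V = 1.46 m/s, Re = 1.10×10^5, f = 0.01755, h_f = 11.4 m ≈ 11.5 m ✓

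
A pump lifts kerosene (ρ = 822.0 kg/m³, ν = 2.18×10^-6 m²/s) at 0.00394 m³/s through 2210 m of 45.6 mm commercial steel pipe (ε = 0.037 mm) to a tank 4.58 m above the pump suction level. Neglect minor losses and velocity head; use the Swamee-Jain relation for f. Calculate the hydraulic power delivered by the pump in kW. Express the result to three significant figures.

V = 4Q/(πD²) = 2.413 m/s; Re = 5.05×10^4; ε/D = 8.11×10^-4; f = 0.02359
h_f = f(L/D)V²/2g = 339.1 m
Total head H = z + h_f = 4.58 + 339.1 = 343.7 m
P_hyd = ρgQH = 822.0·9.81·0.00394·343.7 = 10.92 kW

P_hyd ≈ 10.9 kW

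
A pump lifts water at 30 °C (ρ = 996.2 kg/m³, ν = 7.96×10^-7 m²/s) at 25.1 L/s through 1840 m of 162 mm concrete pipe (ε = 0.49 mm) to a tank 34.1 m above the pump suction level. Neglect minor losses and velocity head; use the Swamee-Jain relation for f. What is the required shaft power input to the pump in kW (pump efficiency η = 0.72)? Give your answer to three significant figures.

V = 4Q/(πD²) = 1.218 m/s; Re = 2.48×10^5; ε/D = 0.00302; f = 0.02693
h_f = f(L/D)V²/2g = 23.12 m
Total head H = z + h_f = 34.1 + 23.12 = 57.22 m
P_hyd = ρgQH = 996.2·9.81·0.0251·57.22 = 14.04 kW
P_shaft = P_hyd/η = 14.04/0.72 = 19.49 kW

P_shaft ≈ 19.5 kW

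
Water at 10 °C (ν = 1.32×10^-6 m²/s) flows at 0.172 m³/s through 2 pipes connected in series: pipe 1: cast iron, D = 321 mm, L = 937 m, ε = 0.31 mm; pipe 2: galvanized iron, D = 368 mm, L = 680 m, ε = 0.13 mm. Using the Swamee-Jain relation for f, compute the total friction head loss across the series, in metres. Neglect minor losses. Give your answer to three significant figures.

Pipe 1: V = 2.125 m/s, Re = 5.17×10^5, ε/D = 9.66×10^-4, f = 0.02018, h_1 = f(L/D)V²/2g = 13.56 m
Pipe 2: V = 1.617 m/s, Re = 4.51×10^5, ε/D = 3.53×10^-4, f = 0.01689, h_2 = f(L/D)V²/2g = 4.161 m
Series → Q common, losses add: H = Σh = 17.72 m

H ≈ 17.7 m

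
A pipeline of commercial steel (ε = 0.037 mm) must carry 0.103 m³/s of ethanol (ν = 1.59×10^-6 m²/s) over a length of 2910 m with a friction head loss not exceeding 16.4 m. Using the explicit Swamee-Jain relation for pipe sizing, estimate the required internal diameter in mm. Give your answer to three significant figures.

D ≈ 305 mm

Swamee-Jain (Type III): D = 0.66·[ε^1.25·(LQ²/(gh_f))^4.75 + ν·Q^9.4·(L/(gh_f))^5.2]^0.04
LQ²/(gh_f) = 0.1919; L/(gh_f) = 18.09
Term 1 = ε^1.25·(…)^4.75 = 1.13×10^-9; Term 2 = ν·Q^9.4·(…)^5.2 = 2.89×10^-9
D = 0.66·(1.13×10^-9 + 2.89×10^-9)^0.04 = 0.3046 m = 305 mm
Check: V = 1.41 m/s, Re = 2.71×10^5, f = 0.01585, h_f = 15.4 m ≈ 16.4 m ✓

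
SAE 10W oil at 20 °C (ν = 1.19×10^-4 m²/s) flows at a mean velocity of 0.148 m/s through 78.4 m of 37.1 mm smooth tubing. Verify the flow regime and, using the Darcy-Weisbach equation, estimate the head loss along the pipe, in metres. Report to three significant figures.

Re = VD/ν = 0.148·0.03710/1.19×10^-4 = 46.1 → laminar (Re < 2300)
f = 64/Re = 1.387
h_f = f(L/D)V²/(2g) = 1.387·(78.4/0.03710)·0.148²/(2·9.81) = 3.272 m

h_f ≈ 3.27 m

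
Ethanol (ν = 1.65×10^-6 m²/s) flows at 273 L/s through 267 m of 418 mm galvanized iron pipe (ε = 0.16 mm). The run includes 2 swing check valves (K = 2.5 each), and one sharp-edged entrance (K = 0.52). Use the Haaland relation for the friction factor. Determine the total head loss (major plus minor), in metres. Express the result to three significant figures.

H_L ≈ 3.28 m

V = 4Q/(πD²) = 1.989 m/s; V²/2g = 0.2017 m
Re = 5.04×10^5, ε/D = 3.83×10^-4 → f = 0.01678 (Haaland)
Major: h_f = f(L/D)·V²/2g = 0.01678·638.8·0.2017 = 2.162 m
Minor: ΣK = 5.52; h_m = ΣK·V²/2g = 1.113 m
Total H_L = 2.162 + 1.113 = 3.275 m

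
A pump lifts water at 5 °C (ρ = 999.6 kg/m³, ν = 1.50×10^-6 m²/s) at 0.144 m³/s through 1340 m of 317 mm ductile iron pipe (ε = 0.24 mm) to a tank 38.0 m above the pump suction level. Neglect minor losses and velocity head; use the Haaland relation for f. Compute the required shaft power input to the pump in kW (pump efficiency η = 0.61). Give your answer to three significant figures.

V = 4Q/(πD²) = 1.825 m/s; Re = 3.86×10^5; ε/D = 7.57×10^-4; f = 0.01922
h_f = f(L/D)V²/2g = 13.78 m
Total head H = z + h_f = 38.0 + 13.78 = 51.78 m
P_hyd = ρgQH = 999.6·9.81·0.144·51.78 = 73.12 kW
P_shaft = P_hyd/η = 73.12/0.61 = 119.9 kW

P_shaft ≈ 120 kW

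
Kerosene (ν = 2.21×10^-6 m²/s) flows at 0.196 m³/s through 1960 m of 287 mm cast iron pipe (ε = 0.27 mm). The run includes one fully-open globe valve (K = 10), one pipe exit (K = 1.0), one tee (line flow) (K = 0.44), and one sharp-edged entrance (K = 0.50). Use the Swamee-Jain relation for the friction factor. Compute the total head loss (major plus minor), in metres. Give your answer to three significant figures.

V = 4Q/(πD²) = 3.030 m/s; V²/2g = 0.4678 m
Re = 3.93×10^5, ε/D = 9.41×10^-4 → f = 0.02026 (Swamee-Jain)
Major: h_f = f(L/D)·V²/2g = 0.02026·6829·0.4678 = 64.74 m
Minor: ΣK = 11.9; h_m = ΣK·V²/2g = 5.586 m
Total H_L = 64.74 + 5.586 = 70.32 m

H_L ≈ 70.3 m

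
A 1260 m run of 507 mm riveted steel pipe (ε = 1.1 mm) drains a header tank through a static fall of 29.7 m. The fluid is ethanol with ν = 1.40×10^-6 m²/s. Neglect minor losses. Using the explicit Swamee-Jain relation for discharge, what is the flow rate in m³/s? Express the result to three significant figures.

Q ≈ 0.630 m³/s

Swamee-Jain (Type II): Q = -0.965·√(gD⁵h_f/L)·ln[ε/(3.7D) + √(3.17ν²L/(gD³h_f))]
√(gD⁵h_f/L) = √(9.81·0.507⁵·29.7/1260) = 0.08801
ε/(3.7D) = 5.86×10^-4; √(3.17ν²L/(gD³h_f)) = 1.44×10^-5
Q = -0.965·0.08801·ln(6.007×10^-4) = 0.6300 m³/s
Check: V = 3.12 m/s, Re = 1.13×10^6, f = 0.02416, h_f = 29.8 m ≈ 29.7 m ✓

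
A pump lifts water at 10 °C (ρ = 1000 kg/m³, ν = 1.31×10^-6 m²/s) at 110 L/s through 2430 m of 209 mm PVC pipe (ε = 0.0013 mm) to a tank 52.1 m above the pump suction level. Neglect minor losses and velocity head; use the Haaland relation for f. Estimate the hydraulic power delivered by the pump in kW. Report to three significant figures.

P_hyd ≈ 142 kW

V = 4Q/(πD²) = 3.206 m/s; Re = 5.12×10^5; ε/D = 6.22×10^-6; f = 0.01308
h_f = f(L/D)V²/2g = 79.69 m
Total head H = z + h_f = 52.1 + 79.69 = 131.8 m
P_hyd = ρgQH = 1000·9.81·0.110·131.8 = 142.2 kW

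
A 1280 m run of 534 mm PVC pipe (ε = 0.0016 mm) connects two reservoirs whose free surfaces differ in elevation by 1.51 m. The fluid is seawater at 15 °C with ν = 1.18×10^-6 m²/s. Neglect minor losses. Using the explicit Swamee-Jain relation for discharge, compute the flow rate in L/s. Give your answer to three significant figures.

Swamee-Jain (Type II): Q = -0.965·√(gD⁵h_f/L)·ln[ε/(3.7D) + √(3.17ν²L/(gD³h_f))]
√(gD⁵h_f/L) = √(9.81·0.534⁵·1.51/1280) = 0.02242
ε/(3.7D) = 8.10×10^-7; √(3.17ν²L/(gD³h_f)) = 5.00×10^-5
Q = -0.965·0.02242·ln(5.086×10^-5) = 0.2139 m³/s
Check: V = 0.955 m/s, Re = 4.32×10^5, f = 0.01348, h_f = 1.50 m ≈ 1.51 m ✓

Q ≈ 214 L/s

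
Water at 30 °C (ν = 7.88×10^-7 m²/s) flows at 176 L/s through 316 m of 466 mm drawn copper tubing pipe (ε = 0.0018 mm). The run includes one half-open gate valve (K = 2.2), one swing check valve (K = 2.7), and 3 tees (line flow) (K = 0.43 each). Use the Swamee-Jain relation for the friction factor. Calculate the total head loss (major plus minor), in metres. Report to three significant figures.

H_L ≈ 0.804 m

V = 4Q/(πD²) = 1.032 m/s; V²/2g = 0.05428 m
Re = 6.10×10^5, ε/D = 3.86×10^-6 → f = 0.01271 (Swamee-Jain)
Major: h_f = f(L/D)·V²/2g = 0.01271·678.1·0.05428 = 0.4677 m
Minor: ΣK = 6.19; h_m = ΣK·V²/2g = 0.3360 m
Total H_L = 0.4677 + 0.3360 = 0.8037 m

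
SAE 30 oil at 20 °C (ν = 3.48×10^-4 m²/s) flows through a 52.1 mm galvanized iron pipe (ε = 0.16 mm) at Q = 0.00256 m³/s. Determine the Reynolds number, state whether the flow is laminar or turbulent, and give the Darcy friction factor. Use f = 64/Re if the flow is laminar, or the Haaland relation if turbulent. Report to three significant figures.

Re ≈ 180; laminar; f = 64/Re ≈ 0.356

V = 4Q/(πD²) = 1.201 m/s
Re = VD/ν = 1.201·0.0521/3.48×10^-4 = 180
Re < 2300 → laminar → f = 64/Re = 0.3560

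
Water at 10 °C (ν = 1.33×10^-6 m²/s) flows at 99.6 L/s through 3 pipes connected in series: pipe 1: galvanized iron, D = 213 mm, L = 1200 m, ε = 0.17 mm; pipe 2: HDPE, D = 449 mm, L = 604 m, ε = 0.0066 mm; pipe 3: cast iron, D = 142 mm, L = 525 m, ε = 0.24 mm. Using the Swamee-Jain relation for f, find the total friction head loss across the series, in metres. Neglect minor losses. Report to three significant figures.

Pipe 1: V = 2.795 m/s, Re = 4.48×10^5, ε/D = 7.98×10^-4, f = 0.01950, h_1 = f(L/D)V²/2g = 43.75 m
Pipe 2: V = 0.6290 m/s, Re = 2.12×10^5, ε/D = 1.47×10^-5, f = 0.01549, h_2 = f(L/D)V²/2g = 0.4203 m
Pipe 3: V = 6.289 m/s, Re = 6.71×10^5, ε/D = 0.00169, f = 0.02281, h_3 = f(L/D)V²/2g = 170.0 m
Series → Q common, losses add: H = Σh = 214.2 m

H ≈ 214 m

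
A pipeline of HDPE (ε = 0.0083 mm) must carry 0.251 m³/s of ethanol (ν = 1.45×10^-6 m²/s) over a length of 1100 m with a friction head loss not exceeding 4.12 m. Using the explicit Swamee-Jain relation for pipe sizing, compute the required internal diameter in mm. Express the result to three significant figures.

Swamee-Jain (Type III): D = 0.66·[ε^1.25·(LQ²/(gh_f))^4.75 + ν·Q^9.4·(L/(gh_f))^5.2]^0.04
LQ²/(gh_f) = 1.715; L/(gh_f) = 27.22
Term 1 = ε^1.25·(…)^4.75 = 5.77×10^-6; Term 2 = ν·Q^9.4·(…)^5.2 = 9.54×10^-5
D = 0.66·(5.77×10^-6 + 9.54×10^-5)^0.04 = 0.4568 m = 457 mm
Check: V = 1.53 m/s, Re = 4.82×10^5, f = 0.01346, h_f = 3.87 m ≈ 4.12 m ✓

D ≈ 457 mm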